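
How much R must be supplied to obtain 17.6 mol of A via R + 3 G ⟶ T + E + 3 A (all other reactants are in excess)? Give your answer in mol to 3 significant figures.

5.87 mol

n(A) = 17.60 mol
n(R) = (1/3) × 17.60 = 5.867 mol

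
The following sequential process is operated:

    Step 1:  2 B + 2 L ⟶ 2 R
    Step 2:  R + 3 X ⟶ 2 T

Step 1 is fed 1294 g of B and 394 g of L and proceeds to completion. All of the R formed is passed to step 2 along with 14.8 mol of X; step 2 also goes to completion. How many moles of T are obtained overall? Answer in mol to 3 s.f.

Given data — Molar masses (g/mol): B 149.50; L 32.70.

Step 1:
n(B) = 1294 / 149.50 = 8.656 mol
n(L) = 394.0 / 32.70 = 12.05 mol
n/ν for B = 8.656/2 = 4.328
n/ν for L = 12.05/2 = 6.025
Smallest n/ν is B → limiting reagent.
n(R) produced = (2/2) × 8.656 = 8.656 mol
Step 2:
n(R) available = 8.656 mol
n(X) = 14.80 mol
n/ν for R = 8.656/1 = 8.656
n/ν for X = 14.80/3 = 4.933
Smallest n/ν is X → limiting reagent.
n(T) = (2/3) × 14.80 = 9.867 mol

9.87 mol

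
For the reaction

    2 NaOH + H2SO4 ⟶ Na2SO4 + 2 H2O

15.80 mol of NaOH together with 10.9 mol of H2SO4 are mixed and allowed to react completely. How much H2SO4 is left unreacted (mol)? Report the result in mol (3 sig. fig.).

3.00 mol

n(NaOH) = 15.80 mol
n(H2SO4) = 10.90 mol
n/ν for NaOH = 15.80/2 = 7.900
n/ν for H2SO4 = 10.90/1 = 10.90
Smallest n/ν is NaOH → limiting reagent.
H2SO4 consumed = (1/2) × 15.80 = 7.900 mol
H2SO4 remaining = 10.90 − 7.900 = 3.000 mol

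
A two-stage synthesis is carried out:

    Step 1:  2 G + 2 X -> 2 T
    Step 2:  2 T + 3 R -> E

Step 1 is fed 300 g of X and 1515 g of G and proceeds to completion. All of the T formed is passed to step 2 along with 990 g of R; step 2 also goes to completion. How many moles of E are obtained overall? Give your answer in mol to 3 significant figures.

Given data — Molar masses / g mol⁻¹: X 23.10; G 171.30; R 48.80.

4.42 mol

Step 1:
n(X) = 300.0 / 23.10 = 12.99 mol
n(G) = 1515 / 171.30 = 8.844 mol
n/ν → X: 6.495, G: 4.422; G is limiting.
n(T) produced = (2/2) × 8.844 = 8.844 mol
Step 2:
n(T) available = 8.844 mol
n(R) = 990.0 / 48.80 = 20.29 mol
n/ν → T: 4.422, R: 6.763; T is limiting.
n(E) = (1/2) × 8.844 = 4.422 mol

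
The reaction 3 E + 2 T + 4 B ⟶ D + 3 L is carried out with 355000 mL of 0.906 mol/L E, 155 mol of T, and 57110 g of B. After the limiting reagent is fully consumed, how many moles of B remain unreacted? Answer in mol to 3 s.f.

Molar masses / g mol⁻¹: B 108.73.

n(E) = 0.906 × 355000/1000 = 321.6 mol
n(T) = 155.0 mol
n(B) = 57110 / 108.73 = 525.2 mol
n/ν for E = 321.6/3 = 107.2
n/ν for T = 155.0/2 = 77.50
n/ν for B = 525.2/4 = 131.3
Smallest n/ν is T → limiting reagent.
B consumed = (4/2) × 155.0 = 310.0 mol
B remaining = 525.2 − 310.0 = 215.2 mol

215 mol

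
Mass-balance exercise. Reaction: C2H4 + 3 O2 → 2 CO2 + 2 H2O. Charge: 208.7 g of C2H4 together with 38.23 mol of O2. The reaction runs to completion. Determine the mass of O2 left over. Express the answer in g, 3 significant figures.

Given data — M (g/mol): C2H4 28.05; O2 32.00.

n(C2H4) = 208.7 / 28.05 = 7.440 mol
n(O2) = 38.23 mol
n/ν for C2H4 = 7.440/1 = 7.440
n/ν for O2 = 38.23/3 = 12.74
Smallest n/ν is C2H4 → limiting reagent.
O2 consumed = (3/1) × 7.440 = 22.32 mol
O2 remaining = 38.23 − 22.32 = 15.91 mol
mass = 15.91 × 32.00 = 509.1 g

509 g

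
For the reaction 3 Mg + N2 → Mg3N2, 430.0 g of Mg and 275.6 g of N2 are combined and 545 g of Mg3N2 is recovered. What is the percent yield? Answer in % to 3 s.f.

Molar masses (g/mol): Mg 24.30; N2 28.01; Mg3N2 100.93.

n(Mg) = 430.0 / 24.30 = 17.70 mol
n(N2) = 275.6 / 28.01 = 9.839 mol
n/ν for Mg = 17.70/3 = 5.900
n/ν for N2 = 9.839/1 = 9.839
Smallest n/ν is Mg → limiting reagent.
theoretical n(Mg3N2) = (1/3) × 17.70 = 5.900 mol → 595.5 g
% yield = 545 / 595.5 × 100 = 91.52 %

91.5 %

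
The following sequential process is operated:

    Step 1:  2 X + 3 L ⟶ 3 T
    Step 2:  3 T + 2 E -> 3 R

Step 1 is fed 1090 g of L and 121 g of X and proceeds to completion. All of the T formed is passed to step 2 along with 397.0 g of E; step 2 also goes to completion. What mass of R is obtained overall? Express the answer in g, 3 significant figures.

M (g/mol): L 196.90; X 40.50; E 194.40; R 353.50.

1080 g

Step 1:
n(L) = 1090 / 196.90 = 5.536 mol
n(X) = 121.0 / 40.50 = 2.988 mol
n/ν for L = 5.536/3 = 1.845
n/ν for X = 2.988/2 = 1.494
Smallest n/ν is X → limiting reagent.
n(T) produced = (3/2) × 2.988 = 4.482 mol
Step 2:
n(T) available = 4.482 mol
n(E) = 397.0 / 194.40 = 2.042 mol
n/ν for T = 4.482/3 = 1.494
n/ν for E = 2.042/2 = 1.021
Smallest n/ν is E → limiting reagent.
n(R) = (3/2) × 2.042 = 3.063 mol
mass = 3.063 × 353.50 = 1083 g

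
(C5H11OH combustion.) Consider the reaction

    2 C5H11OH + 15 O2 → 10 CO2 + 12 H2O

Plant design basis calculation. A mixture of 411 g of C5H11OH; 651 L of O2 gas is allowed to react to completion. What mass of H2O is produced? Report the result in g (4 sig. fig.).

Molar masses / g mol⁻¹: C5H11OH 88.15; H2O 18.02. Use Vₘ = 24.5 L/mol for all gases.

n(C5H11OH) = 411.0 / 88.15 = 4.663 mol
n(O2) = 651.0 / 24.5 = 26.57 mol
n/ν → C5H11OH: 2.332, O2: 1.771; O2 is limiting.
n(H2O) = (12/15) × 26.57 = 21.26 mol
mass = 21.26 × 18.02 = 383.1 g

383.1 g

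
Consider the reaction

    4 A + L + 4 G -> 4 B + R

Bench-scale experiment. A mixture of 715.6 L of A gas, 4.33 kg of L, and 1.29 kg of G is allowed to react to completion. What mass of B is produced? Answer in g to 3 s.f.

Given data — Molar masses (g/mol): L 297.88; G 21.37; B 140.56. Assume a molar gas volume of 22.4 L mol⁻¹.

n(A) = 715.6 / 22.4 = 31.95 mol
n(L) = 4.330×1000 / 297.88 = 14.54 mol
n(G) = 1.290×1000 / 21.37 = 60.36 mol
n/ν for A = 31.95/4 = 7.988
n/ν for L = 14.54/1 = 14.54
n/ν for G = 60.36/4 = 15.09
Smallest n/ν is A → limiting reagent.
n(B) = (4/4) × 31.95 = 31.95 mol
mass = 31.95 × 140.56 = 4491 g

4490 g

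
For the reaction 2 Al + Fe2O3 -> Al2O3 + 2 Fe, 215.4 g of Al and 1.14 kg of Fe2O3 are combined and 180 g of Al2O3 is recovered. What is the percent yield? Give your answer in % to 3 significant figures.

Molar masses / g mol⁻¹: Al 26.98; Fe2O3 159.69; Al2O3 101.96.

44.2 %

n(Al) = 215.4 / 26.98 = 7.984 mol
n(Fe2O3) = 1.140×1000 / 159.69 = 7.139 mol
n/ν for Al = 7.984/2 = 3.992
n/ν for Fe2O3 = 7.139/1 = 7.139
Smallest n/ν is Al → limiting reagent.
theoretical n(Al2O3) = (1/2) × 7.984 = 3.992 mol → 407.0 g
% yield = 180 / 407.0 × 100 = 44.23 %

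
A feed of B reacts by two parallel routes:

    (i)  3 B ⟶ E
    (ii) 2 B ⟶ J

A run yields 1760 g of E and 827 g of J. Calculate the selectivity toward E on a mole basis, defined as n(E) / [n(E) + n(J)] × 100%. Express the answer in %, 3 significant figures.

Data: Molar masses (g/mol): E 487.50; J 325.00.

58.7 %

n(E) = 1760 / 487.50 = 3.610 mol
n(J) = 827 / 325.00 = 2.545 mol
selectivity = 3.610/(3.610+2.545) × 100 = 58.65 %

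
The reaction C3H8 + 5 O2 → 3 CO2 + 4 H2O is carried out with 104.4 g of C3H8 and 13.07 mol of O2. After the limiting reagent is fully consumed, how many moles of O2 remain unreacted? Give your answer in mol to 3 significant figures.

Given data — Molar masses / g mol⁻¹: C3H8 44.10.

1.23 mol

n(C3H8) = 104.4 / 44.10 = 2.367 mol
n(O2) = 13.07 mol
n/ν for C3H8 = 2.367/1 = 2.367
n/ν for O2 = 13.07/5 = 2.614
Smallest n/ν is C3H8 → limiting reagent.
O2 consumed = (5/1) × 2.367 = 11.84 mol
O2 remaining = 13.07 − 11.84 = 1.230 mol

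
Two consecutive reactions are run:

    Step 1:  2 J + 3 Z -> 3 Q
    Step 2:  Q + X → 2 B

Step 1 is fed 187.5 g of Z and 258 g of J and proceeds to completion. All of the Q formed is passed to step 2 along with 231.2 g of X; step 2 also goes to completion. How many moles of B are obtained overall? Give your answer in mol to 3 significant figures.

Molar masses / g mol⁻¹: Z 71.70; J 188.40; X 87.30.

Step 1:
n(Z) = 187.5 / 71.70 = 2.615 mol
n(J) = 258.0 / 188.40 = 1.369 mol
n/ν for Z = 2.615/3 = 0.8717
n/ν for J = 1.369/2 = 0.6845
Smallest n/ν is J → limiting reagent.
n(Q) produced = (3/2) × 1.369 = 2.054 mol
Step 2:
n(Q) available = 2.054 mol
n(X) = 231.2 / 87.30 = 2.648 mol
n/ν for Q = 2.054/1 = 2.054
n/ν for X = 2.648/1 = 2.648
Smallest n/ν is Q → limiting reagent.
n(B) = (2/1) × 2.054 = 4.108 mol

4.11 mol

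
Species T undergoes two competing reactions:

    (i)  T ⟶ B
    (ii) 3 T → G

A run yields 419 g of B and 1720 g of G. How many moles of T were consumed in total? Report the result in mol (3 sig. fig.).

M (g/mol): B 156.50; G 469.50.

13.7 mol

n(B) = 419 / 156.50 = 2.677 mol
n(G) = 1720 / 469.50 = 3.663 mol
n(T) via (i) = (1/1)×2.677 = 2.677 mol
n(T) via (ii) = (3/1)×3.663 = 10.99 mol
total n(T) = 2.677 + 10.99 = 13.67 mol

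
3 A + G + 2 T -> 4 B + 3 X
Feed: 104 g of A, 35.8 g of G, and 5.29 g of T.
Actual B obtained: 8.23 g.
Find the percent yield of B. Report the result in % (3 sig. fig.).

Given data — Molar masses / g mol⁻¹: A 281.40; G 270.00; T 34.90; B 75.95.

n(A) = 104.0 / 281.40 = 0.3696 mol
n(G) = 35.80 / 270.00 = 0.1326 mol
n(T) = 5.290 / 34.90 = 0.1516 mol
n/ν → A: 0.1232, G: 0.1326, T: 0.07580; T is limiting.
theoretical n(B) = (4/2) × 0.1516 = 0.3032 mol → 23.03 g
% yield = 8.23 / 23.03 × 100 = 35.74 %

35.7 %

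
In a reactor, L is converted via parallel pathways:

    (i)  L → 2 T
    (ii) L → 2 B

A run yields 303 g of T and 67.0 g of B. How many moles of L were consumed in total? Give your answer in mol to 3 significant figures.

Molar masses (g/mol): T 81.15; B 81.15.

n(T) = 303 / 81.15 = 3.734 mol
n(B) = 67.0 / 81.15 = 0.8256 mol
n(L) via (i) = (1/2)×3.734 = 1.867 mol
n(L) via (ii) = (1/2)×0.8256 = 0.4128 mol
total n(L) = 1.867 + 0.4128 = 2.280 mol

2.28 mol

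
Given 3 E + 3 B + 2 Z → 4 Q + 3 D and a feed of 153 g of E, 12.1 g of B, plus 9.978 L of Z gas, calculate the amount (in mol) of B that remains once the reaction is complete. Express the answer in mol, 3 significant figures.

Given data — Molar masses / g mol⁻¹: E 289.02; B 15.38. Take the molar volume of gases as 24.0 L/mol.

n(E) = 153.0 / 289.02 = 0.5294 mol
n(B) = 12.10 / 15.38 = 0.7867 mol
n(Z) = 9.978 / 24.0 = 0.4158 mol
n/ν for E = 0.5294/3 = 0.1765
n/ν for B = 0.7867/3 = 0.2622
n/ν for Z = 0.4158/2 = 0.2079
Smallest n/ν is E → limiting reagent.
B consumed = (3/3) × 0.5294 = 0.5294 mol
B remaining = 0.7867 − 0.5294 = 0.2573 mol

0.257 mol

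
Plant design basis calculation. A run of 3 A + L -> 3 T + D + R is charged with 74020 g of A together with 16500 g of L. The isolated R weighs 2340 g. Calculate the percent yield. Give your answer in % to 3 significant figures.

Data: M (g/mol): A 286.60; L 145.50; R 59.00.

n(A) = 74020 / 286.60 = 258.3 mol
n(L) = 16500 / 145.50 = 113.4 mol
n/ν for A = 258.3/3 = 86.10
n/ν for L = 113.4/1 = 113.4
Smallest n/ν is A → limiting reagent.
theoretical n(R) = (1/3) × 258.3 = 86.10 mol → 5080 g
% yield = 2340 / 5080 × 100 = 46.06 %

46.1 %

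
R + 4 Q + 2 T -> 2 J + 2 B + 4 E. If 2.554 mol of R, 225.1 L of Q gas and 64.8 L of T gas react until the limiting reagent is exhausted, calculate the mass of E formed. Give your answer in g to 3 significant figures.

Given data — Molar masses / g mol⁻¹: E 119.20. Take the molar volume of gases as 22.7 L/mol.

681 g

n(R) = 2.554 mol
n(Q) = 225.1 / 22.7 = 9.916 mol
n(T) = 64.80 / 22.7 = 2.855 mol
n/ν for R = 2.554/1 = 2.554
n/ν for Q = 9.916/4 = 2.479
n/ν for T = 2.855/2 = 1.428
Smallest n/ν is T → limiting reagent.
n(E) = (4/2) × 2.855 = 5.710 mol
mass = 5.710 × 119.20 = 680.6 g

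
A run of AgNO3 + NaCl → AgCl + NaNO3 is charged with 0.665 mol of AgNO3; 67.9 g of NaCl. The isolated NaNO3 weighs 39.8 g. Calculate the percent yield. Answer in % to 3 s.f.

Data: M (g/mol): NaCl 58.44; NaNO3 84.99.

70.4 %

n(AgNO3) = 0.6650 mol
n(NaCl) = 67.90 / 58.44 = 1.162 mol
n/ν for AgNO3 = 0.6650/1 = 0.6650
n/ν for NaCl = 1.162/1 = 1.162
Smallest n/ν is AgNO3 → limiting reagent.
theoretical n(NaNO3) = (1/1) × 0.6650 = 0.6650 mol → 56.52 g
% yield = 39.8 / 56.52 × 100 = 70.42 %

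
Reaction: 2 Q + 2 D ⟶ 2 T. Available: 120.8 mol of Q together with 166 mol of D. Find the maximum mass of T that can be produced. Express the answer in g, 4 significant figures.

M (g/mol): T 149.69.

18080 g

n(Q) = 120.8 mol
n(D) = 166.0 mol
n/ν for Q = 120.8/2 = 60.40
n/ν for D = 166.0/2 = 83.00
Smallest n/ν is Q → limiting reagent.
n(T) = (2/2) × 120.8 = 120.8 mol
mass = 120.8 × 149.69 = 18080 g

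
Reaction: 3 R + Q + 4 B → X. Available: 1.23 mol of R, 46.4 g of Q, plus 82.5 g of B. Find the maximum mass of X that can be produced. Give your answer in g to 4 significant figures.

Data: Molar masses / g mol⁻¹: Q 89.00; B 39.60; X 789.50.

n(R) = 1.230 mol
n(Q) = 46.40 / 89.00 = 0.5213 mol
n(B) = 82.50 / 39.60 = 2.083 mol
n/ν → R: 0.4100, Q: 0.5213, B: 0.5208; R is limiting.
n(X) = (1/3) × 1.230 = 0.4100 mol
mass = 0.4100 × 789.50 = 323.7 g

323.7 g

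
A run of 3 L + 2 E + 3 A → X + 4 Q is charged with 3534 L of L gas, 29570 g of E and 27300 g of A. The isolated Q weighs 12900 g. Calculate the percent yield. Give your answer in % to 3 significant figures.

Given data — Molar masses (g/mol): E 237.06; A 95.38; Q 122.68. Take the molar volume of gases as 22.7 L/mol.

50.7 %

n(L) = 3534 / 22.7 = 155.7 mol
n(E) = 29570 / 237.06 = 124.7 mol
n(A) = 27300 / 95.38 = 286.2 mol
n/ν → L: 51.90, E: 62.35, A: 95.40; L is limiting.
theoretical n(Q) = (4/3) × 155.7 = 207.6 mol → 25470 g
% yield = 12900 / 25470 × 100 = 50.65 %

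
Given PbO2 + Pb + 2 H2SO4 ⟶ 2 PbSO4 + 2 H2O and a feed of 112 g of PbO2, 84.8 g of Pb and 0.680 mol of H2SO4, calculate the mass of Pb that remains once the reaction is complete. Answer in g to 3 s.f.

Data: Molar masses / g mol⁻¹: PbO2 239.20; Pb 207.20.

n(PbO2) = 112.0 / 239.20 = 0.4682 mol
n(Pb) = 84.80 / 207.20 = 0.4093 mol
n(H2SO4) = 0.6800 mol
n/ν for PbO2 = 0.4682/1 = 0.4682
n/ν for Pb = 0.4093/1 = 0.4093
n/ν for H2SO4 = 0.6800/2 = 0.3400
Smallest n/ν is H2SO4 → limiting reagent.
Pb consumed = (1/2) × 0.6800 = 0.3400 mol
Pb remaining = 0.4093 − 0.3400 = 0.06930 mol
mass = 0.06930 × 207.20 = 14.36 g

14.4 g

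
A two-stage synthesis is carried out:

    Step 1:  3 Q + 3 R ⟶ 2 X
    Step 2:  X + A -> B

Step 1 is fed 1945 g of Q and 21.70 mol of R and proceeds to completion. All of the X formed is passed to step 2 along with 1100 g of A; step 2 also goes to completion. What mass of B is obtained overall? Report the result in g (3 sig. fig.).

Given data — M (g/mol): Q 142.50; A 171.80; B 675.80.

Step 1:
n(Q) = 1945 / 142.50 = 13.65 mol
n(R) = 21.70 mol
n/ν for Q = 13.65/3 = 4.550
n/ν for R = 21.70/3 = 7.233
Smallest n/ν is Q → limiting reagent.
n(X) produced = (2/3) × 13.65 = 9.100 mol
Step 2:
n(X) available = 9.100 mol
n(A) = 1100 / 171.80 = 6.403 mol
n/ν for X = 9.100/1 = 9.100
n/ν for A = 6.403/1 = 6.403
Smallest n/ν is A → limiting reagent.
n(B) = (1/1) × 6.403 = 6.403 mol
mass = 6.403 × 675.80 = 4327 g

4330 g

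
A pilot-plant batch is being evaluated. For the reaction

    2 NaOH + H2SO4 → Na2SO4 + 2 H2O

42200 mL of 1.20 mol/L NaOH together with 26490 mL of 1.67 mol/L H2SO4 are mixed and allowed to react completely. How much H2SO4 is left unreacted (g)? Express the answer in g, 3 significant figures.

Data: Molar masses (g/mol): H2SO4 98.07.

n(NaOH) = 1.20 × 42200/1000 = 50.64 mol
n(H2SO4) = 1.67 × 26490/1000 = 44.24 mol
n/ν for NaOH = 50.64/2 = 25.32
n/ν for H2SO4 = 44.24/1 = 44.24
Smallest n/ν is NaOH → limiting reagent.
H2SO4 consumed = (1/2) × 50.64 = 25.32 mol
H2SO4 remaining = 44.24 − 25.32 = 18.92 mol
mass = 18.92 × 98.07 = 1855 g

1860 g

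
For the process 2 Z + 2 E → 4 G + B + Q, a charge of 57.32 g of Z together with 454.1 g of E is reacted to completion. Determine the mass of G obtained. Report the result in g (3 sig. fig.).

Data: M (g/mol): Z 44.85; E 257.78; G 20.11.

n(Z) = 57.32 / 44.85 = 1.278 mol
n(E) = 454.1 / 257.78 = 1.762 mol
n/ν for Z = 1.278/2 = 0.6390
n/ν for E = 1.762/2 = 0.8810
Smallest n/ν is Z → limiting reagent.
n(G) = (4/2) × 1.278 = 2.556 mol
mass = 2.556 × 20.11 = 51.40 g

51.4 g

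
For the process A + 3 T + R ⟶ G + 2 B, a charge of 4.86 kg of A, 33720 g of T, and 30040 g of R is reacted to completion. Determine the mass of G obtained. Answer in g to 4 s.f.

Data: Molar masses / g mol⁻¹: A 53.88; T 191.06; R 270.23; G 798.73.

46990 g

n(A) = 4.860×1000 / 53.88 = 90.20 mol
n(T) = 33720 / 191.06 = 176.5 mol
n(R) = 30040 / 270.23 = 111.2 mol
n/ν for A = 90.20/1 = 90.20
n/ν for T = 176.5/3 = 58.83
n/ν for R = 111.2/1 = 111.2
Smallest n/ν is T → limiting reagent.
n(G) = (1/3) × 176.5 = 58.83 mol
mass = 58.83 × 798.73 = 46990 g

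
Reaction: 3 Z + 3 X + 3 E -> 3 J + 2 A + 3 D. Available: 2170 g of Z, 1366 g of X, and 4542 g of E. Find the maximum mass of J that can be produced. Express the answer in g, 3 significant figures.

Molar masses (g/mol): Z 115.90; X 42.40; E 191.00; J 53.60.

n(Z) = 2170 / 115.90 = 18.72 mol
n(X) = 1366 / 42.40 = 32.22 mol
n(E) = 4542 / 191.00 = 23.78 mol
n/ν for Z = 18.72/3 = 6.240
n/ν for X = 32.22/3 = 10.74
n/ν for E = 23.78/3 = 7.927
Smallest n/ν is Z → limiting reagent.
n(J) = (3/3) × 18.72 = 18.72 mol
mass = 18.72 × 53.60 = 1003 g

1000 g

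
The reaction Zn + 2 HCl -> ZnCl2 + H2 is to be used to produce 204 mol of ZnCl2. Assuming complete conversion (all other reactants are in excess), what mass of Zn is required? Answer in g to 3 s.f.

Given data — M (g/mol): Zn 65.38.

n(ZnCl2) = 204.0 mol
n(Zn) = (1/1) × 204.0 = 204.0 mol
mass = 204.0 × 65.38 = 13340 g

13300 g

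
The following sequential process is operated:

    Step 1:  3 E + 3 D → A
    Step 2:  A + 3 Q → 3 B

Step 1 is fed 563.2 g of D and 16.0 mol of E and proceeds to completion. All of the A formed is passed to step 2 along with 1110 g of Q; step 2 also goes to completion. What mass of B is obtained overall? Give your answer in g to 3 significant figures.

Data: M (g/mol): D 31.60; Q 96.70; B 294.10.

3380 g

Step 1:
n(D) = 563.2 / 31.60 = 17.82 mol
n(E) = 16.00 mol
n/ν for D = 17.82/3 = 5.940
n/ν for E = 16.00/3 = 5.333
Smallest n/ν is E → limiting reagent.
n(A) produced = (1/3) × 16.00 = 5.333 mol
Step 2:
n(A) available = 5.333 mol
n(Q) = 1110 / 96.70 = 11.48 mol
n/ν for A = 5.333/1 = 5.333
n/ν for Q = 11.48/3 = 3.827
Smallest n/ν is Q → limiting reagent.
n(B) = (3/3) × 11.48 = 11.48 mol
mass = 11.48 × 294.10 = 3376 g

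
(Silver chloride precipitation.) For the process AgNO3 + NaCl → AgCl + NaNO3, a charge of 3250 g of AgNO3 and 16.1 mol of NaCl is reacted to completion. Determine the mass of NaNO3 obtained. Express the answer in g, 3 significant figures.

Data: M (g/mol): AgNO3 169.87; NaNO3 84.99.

n(AgNO3) = 3250 / 169.87 = 19.13 mol
n(NaCl) = 16.10 mol
n/ν for AgNO3 = 19.13/1 = 19.13
n/ν for NaCl = 16.10/1 = 16.10
Smallest n/ν is NaCl → limiting reagent.
n(NaNO3) = (1/1) × 16.10 = 16.10 mol
mass = 16.10 × 84.99 = 1368 g

1370 g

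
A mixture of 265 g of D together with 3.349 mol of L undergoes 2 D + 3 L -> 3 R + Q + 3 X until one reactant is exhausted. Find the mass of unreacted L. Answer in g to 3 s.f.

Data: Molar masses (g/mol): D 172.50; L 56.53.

n(D) = 265.0 / 172.50 = 1.536 mol
n(L) = 3.349 mol
n/ν → D: 0.7680, L: 1.116; D is limiting.
L consumed = (3/2) × 1.536 = 2.304 mol
L remaining = 3.349 − 2.304 = 1.045 mol
mass = 1.045 × 56.53 = 59.07 g

59.1 g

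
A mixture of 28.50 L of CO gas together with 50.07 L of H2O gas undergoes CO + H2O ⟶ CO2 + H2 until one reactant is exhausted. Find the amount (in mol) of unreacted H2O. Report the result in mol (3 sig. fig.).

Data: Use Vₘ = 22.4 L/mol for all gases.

n(CO) = 28.50 / 22.4 = 1.272 mol
n(H2O) = 50.07 / 22.4 = 2.235 mol
n/ν for CO = 1.272/1 = 1.272
n/ν for H2O = 2.235/1 = 2.235
Smallest n/ν is CO → limiting reagent.
H2O consumed = (1/1) × 1.272 = 1.272 mol
H2O remaining = 2.235 − 1.272 = 0.9630 mol

0.963 mol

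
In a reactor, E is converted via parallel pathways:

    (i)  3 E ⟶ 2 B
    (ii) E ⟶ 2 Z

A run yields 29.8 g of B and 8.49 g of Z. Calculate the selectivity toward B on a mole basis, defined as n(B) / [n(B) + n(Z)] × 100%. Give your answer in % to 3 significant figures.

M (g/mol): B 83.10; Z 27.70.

53.9 %

n(B) = 29.8 / 83.10 = 0.3586 mol
n(Z) = 8.49 / 27.70 = 0.3065 mol
selectivity = 0.3586/(0.3586+0.3065) × 100 = 53.92 %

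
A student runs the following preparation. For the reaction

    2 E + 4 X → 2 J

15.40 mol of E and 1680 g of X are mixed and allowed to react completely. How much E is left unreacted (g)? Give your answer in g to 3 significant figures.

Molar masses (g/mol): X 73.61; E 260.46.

1040 g

n(E) = 15.40 mol
n(X) = 1680 / 73.61 = 22.82 mol
n/ν for E = 15.40/2 = 7.700
n/ν for X = 22.82/4 = 5.705
Smallest n/ν is X → limiting reagent.
E consumed = (2/4) × 22.82 = 11.41 mol
E remaining = 15.40 − 11.41 = 3.990 mol
mass = 3.990 × 260.46 = 1039 g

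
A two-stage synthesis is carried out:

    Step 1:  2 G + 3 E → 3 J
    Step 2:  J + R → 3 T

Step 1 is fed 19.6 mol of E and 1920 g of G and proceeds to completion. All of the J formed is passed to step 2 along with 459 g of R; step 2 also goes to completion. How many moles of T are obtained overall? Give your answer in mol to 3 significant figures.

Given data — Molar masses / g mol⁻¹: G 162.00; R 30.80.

44.7 mol

Step 1:
n(E) = 19.60 mol
n(G) = 1920 / 162.00 = 11.85 mol
n/ν for E = 19.60/3 = 6.533
n/ν for G = 11.85/2 = 5.925
Smallest n/ν is G → limiting reagent.
n(J) produced = (3/2) × 11.85 = 17.78 mol
Step 2:
n(J) available = 17.78 mol
n(R) = 459.0 / 30.80 = 14.90 mol
n/ν for J = 17.78/1 = 17.78
n/ν for R = 14.90/1 = 14.90
Smallest n/ν is R → limiting reagent.
n(T) = (3/1) × 14.90 = 44.70 mol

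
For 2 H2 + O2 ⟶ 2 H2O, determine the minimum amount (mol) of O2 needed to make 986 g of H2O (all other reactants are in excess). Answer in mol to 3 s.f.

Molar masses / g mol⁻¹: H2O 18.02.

27.4 mol

n(H2O) = 986 / 18.02 = 54.72 mol
n(O2) = (1/2) × 54.72 = 27.36 mol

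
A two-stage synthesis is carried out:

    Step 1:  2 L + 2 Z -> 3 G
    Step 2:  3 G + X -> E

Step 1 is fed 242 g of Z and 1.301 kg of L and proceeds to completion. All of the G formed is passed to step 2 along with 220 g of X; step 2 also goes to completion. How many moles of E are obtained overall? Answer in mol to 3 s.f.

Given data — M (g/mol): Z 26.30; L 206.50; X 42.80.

Step 1:
n(Z) = 242.0 / 26.30 = 9.202 mol
n(L) = 1.301×1000 / 206.50 = 6.300 mol
n/ν for Z = 9.202/2 = 4.601
n/ν for L = 6.300/2 = 3.150
Smallest n/ν is L → limiting reagent.
n(G) produced = (3/2) × 6.300 = 9.450 mol
Step 2:
n(G) available = 9.450 mol
n(X) = 220.0 / 42.80 = 5.140 mol
n/ν for G = 9.450/3 = 3.150
n/ν for X = 5.140/1 = 5.140
Smallest n/ν is G → limiting reagent.
n(E) = (1/3) × 9.450 = 3.150 mol

3.15 mol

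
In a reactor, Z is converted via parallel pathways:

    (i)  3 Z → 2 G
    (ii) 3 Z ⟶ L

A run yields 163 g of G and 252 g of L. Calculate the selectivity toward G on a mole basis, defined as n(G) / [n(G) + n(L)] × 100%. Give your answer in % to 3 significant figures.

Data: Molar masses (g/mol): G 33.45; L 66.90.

n(G) = 163 / 33.45 = 4.873 mol
n(L) = 252 / 66.90 = 3.767 mol
selectivity = 4.873/(4.873+3.767) × 100 = 56.40 %

56.4 %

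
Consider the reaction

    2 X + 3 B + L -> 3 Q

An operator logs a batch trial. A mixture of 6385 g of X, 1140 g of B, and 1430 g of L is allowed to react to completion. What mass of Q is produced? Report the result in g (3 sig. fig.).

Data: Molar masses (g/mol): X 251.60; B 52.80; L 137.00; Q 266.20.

n(X) = 6385 / 251.60 = 25.38 mol
n(B) = 1140 / 52.80 = 21.59 mol
n(L) = 1430 / 137.00 = 10.44 mol
n/ν → X: 12.69, B: 7.197, L: 10.44; B is limiting.
n(Q) = (3/3) × 21.59 = 21.59 mol
mass = 21.59 × 266.20 = 5747 g

5750 g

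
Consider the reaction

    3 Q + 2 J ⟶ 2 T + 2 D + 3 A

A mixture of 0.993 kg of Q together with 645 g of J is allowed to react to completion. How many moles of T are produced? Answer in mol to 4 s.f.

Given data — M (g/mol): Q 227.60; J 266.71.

2.418 mol

n(Q) = 0.9930×1000 / 227.60 = 4.363 mol
n(J) = 645.0 / 266.71 = 2.418 mol
n/ν → Q: 1.454, J: 1.209; J is limiting.
n(T) = (2/2) × 2.418 = 2.418 mol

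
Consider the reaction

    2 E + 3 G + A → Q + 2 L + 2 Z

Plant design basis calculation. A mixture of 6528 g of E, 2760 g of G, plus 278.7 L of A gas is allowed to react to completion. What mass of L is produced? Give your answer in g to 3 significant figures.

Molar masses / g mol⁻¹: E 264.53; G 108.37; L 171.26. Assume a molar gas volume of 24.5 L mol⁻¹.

2910 g

n(E) = 6528 / 264.53 = 24.68 mol
n(G) = 2760 / 108.37 = 25.47 mol
n(A) = 278.7 / 24.5 = 11.38 mol
n/ν for E = 24.68/2 = 12.34
n/ν for G = 25.47/3 = 8.490
n/ν for A = 11.38/1 = 11.38
Smallest n/ν is G → limiting reagent.
n(L) = (2/3) × 25.47 = 16.98 mol
mass = 16.98 × 171.26 = 2908 g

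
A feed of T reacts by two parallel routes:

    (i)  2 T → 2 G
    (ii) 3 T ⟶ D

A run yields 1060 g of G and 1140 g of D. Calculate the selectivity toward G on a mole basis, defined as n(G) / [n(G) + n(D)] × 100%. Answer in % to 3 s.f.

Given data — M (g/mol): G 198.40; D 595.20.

73.6 %

n(G) = 1060 / 198.40 = 5.343 mol
n(D) = 1140 / 595.20 = 1.915 mol
selectivity = 5.343/(5.343+1.915) × 100 = 73.62 %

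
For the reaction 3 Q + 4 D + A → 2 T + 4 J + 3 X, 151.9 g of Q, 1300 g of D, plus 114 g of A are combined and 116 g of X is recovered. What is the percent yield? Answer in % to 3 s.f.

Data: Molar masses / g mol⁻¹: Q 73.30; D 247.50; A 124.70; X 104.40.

n(Q) = 151.9 / 73.30 = 2.072 mol
n(D) = 1300 / 247.50 = 5.253 mol
n(A) = 114.0 / 124.70 = 0.9142 mol
n/ν for Q = 2.072/3 = 0.6907
n/ν for D = 5.253/4 = 1.313
n/ν for A = 0.9142/1 = 0.9142
Smallest n/ν is Q → limiting reagent.
theoretical n(X) = (3/3) × 2.072 = 2.072 mol → 216.3 g
% yield = 116 / 216.3 × 100 = 53.63 %

53.6 %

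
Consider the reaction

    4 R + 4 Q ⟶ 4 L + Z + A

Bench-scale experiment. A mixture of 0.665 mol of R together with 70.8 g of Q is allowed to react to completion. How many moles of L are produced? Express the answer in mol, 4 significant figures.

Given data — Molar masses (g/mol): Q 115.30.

0.6141 mol

n(R) = 0.6650 mol
n(Q) = 70.80 / 115.30 = 0.6141 mol
n/ν for R = 0.6650/4 = 0.1663
n/ν for Q = 0.6141/4 = 0.1535
Smallest n/ν is Q → limiting reagent.
n(L) = (4/4) × 0.6141 = 0.6141 mol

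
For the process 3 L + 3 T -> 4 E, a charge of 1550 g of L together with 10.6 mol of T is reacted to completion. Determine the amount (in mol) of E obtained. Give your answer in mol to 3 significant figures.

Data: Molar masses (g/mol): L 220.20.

9.39 mol

n(L) = 1550 / 220.20 = 7.039 mol
n(T) = 10.60 mol
n/ν → L: 2.346, T: 3.533; L is limiting.
n(E) = (4/3) × 7.039 = 9.385 mol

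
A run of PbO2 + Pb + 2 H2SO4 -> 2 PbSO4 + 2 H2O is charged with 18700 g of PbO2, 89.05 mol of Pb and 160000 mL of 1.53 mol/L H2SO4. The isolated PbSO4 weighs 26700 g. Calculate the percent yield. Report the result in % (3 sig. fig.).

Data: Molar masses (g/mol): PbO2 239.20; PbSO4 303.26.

n(PbO2) = 18700 / 239.20 = 78.18 mol
n(Pb) = 89.05 mol
n(H2SO4) = 1.53 × 160000/1000 = 244.8 mol
n/ν → PbO2: 78.18, Pb: 89.05, H2SO4: 122.4; PbO2 is limiting.
theoretical n(PbSO4) = (2/1) × 78.18 = 156.4 mol → 47430 g
% yield = 26700 / 47430 × 100 = 56.29 %

56.3 %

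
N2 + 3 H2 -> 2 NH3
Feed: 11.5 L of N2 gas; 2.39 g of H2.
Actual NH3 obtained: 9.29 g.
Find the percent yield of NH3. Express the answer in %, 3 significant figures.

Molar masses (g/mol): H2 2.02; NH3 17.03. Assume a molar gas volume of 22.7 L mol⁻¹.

69.2 %

n(N2) = 11.50 / 22.7 = 0.5066 mol
n(H2) = 2.390 / 2.02 = 1.183 mol
n/ν → N2: 0.5066, H2: 0.3943; H2 is limiting.
theoretical n(NH3) = (2/3) × 1.183 = 0.7887 mol → 13.43 g
% yield = 9.29 / 13.43 × 100 = 69.17 %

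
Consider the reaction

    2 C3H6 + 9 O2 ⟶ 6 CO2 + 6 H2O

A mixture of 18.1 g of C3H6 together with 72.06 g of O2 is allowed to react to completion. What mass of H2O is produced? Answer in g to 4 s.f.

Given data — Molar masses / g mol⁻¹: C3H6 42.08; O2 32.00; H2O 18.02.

23.25 g

n(C3H6) = 18.10 / 42.08 = 0.4301 mol
n(O2) = 72.06 / 32.00 = 2.252 mol
n/ν for C3H6 = 0.4301/2 = 0.2151
n/ν for O2 = 2.252/9 = 0.2502
Smallest n/ν is C3H6 → limiting reagent.
n(H2O) = (6/2) × 0.4301 = 1.290 mol
mass = 1.290 × 18.02 = 23.25 g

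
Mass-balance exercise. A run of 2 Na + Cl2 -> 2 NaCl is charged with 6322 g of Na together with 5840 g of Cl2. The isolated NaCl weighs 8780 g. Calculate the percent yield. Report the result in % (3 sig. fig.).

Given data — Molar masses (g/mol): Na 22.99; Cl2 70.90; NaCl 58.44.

91.2 %

n(Na) = 6322 / 22.99 = 275.0 mol
n(Cl2) = 5840 / 70.90 = 82.37 mol
n/ν for Na = 275.0/2 = 137.5
n/ν for Cl2 = 82.37/1 = 82.37
Smallest n/ν is Cl2 → limiting reagent.
theoretical n(NaCl) = (2/1) × 82.37 = 164.7 mol → 9625 g
% yield = 8780 / 9625 × 100 = 91.22 %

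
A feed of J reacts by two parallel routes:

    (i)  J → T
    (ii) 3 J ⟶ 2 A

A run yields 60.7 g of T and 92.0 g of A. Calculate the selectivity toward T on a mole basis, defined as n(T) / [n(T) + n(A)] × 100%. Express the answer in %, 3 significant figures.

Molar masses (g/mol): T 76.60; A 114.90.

n(T) = 60.7 / 76.60 = 0.7924 mol
n(A) = 92.0 / 114.90 = 0.8007 mol
selectivity = 0.7924/(0.7924+0.8007) × 100 = 49.74 %

49.7 %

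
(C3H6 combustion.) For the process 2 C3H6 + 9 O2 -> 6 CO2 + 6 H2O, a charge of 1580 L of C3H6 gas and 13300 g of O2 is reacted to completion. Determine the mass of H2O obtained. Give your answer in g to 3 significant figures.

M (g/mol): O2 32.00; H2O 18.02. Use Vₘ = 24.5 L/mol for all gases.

3490 g

n(C3H6) = 1580 / 24.5 = 64.49 mol
n(O2) = 13300 / 32.00 = 415.6 mol
n/ν for C3H6 = 64.49/2 = 32.25
n/ν for O2 = 415.6/9 = 46.18
Smallest n/ν is C3H6 → limiting reagent.
n(H2O) = (6/2) × 64.49 = 193.5 mol
mass = 193.5 × 18.02 = 3487 g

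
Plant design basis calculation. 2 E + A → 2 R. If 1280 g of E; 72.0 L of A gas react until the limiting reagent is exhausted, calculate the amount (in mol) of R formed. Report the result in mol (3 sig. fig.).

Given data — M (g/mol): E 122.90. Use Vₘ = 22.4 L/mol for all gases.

6.43 mol

n(E) = 1280 / 122.90 = 10.41 mol
n(A) = 72.00 / 22.4 = 3.214 mol
n/ν → E: 5.205, A: 3.214; A is limiting.
n(R) = (2/1) × 3.214 = 6.428 mol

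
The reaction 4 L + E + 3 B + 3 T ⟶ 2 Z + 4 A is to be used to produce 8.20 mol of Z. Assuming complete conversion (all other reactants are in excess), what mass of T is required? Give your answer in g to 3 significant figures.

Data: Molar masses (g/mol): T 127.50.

n(Z) = 8.200 mol
n(T) = (3/2) × 8.200 = 12.30 mol
mass = 12.30 × 127.50 = 1568 g

1570 g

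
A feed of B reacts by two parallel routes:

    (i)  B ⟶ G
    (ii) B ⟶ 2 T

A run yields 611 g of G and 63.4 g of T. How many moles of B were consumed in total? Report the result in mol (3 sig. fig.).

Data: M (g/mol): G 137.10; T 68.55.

4.92 mol

n(G) = 611 / 137.10 = 4.457 mol
n(T) = 63.4 / 68.55 = 0.9249 mol
n(B) via (i) = (1/1)×4.457 = 4.457 mol
n(B) via (ii) = (1/2)×0.9249 = 0.4625 mol
total n(B) = 4.457 + 0.4625 = 4.920 mol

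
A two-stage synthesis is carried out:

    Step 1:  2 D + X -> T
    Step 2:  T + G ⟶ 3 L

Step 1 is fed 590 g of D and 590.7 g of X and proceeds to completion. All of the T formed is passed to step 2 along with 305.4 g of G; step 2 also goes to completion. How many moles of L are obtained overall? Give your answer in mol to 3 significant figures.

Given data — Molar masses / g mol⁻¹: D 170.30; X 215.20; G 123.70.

Step 1:
n(D) = 590.0 / 170.30 = 3.464 mol
n(X) = 590.7 / 215.20 = 2.745 mol
n/ν for D = 3.464/2 = 1.732
n/ν for X = 2.745/1 = 2.745
Smallest n/ν is D → limiting reagent.
n(T) produced = (1/2) × 3.464 = 1.732 mol
Step 2:
n(T) available = 1.732 mol
n(G) = 305.4 / 123.70 = 2.469 mol
n/ν for T = 1.732/1 = 1.732
n/ν for G = 2.469/1 = 2.469
Smallest n/ν is T → limiting reagent.
n(L) = (3/1) × 1.732 = 5.196 mol

5.20 mol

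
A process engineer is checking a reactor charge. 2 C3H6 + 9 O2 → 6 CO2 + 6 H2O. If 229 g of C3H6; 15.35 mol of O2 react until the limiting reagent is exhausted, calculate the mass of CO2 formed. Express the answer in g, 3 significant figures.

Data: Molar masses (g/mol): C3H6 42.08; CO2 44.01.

450 g

n(C3H6) = 229.0 / 42.08 = 5.442 mol
n(O2) = 15.35 mol
n/ν for C3H6 = 5.442/2 = 2.721
n/ν for O2 = 15.35/9 = 1.706
Smallest n/ν is O2 → limiting reagent.
n(CO2) = (6/9) × 15.35 = 10.23 mol
mass = 10.23 × 44.01 = 450.2 g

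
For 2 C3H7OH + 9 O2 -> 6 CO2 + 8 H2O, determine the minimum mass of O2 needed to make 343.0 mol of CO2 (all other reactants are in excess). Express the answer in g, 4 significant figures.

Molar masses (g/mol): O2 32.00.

16460 g

n(CO2) = 343.0 mol
n(O2) = (9/6) × 343.0 = 514.5 mol
mass = 514.5 × 32.00 = 16460 g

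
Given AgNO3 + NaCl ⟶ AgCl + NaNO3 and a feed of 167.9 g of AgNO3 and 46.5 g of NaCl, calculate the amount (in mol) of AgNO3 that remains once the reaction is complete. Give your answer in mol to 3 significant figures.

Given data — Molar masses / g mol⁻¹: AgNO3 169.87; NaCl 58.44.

n(AgNO3) = 167.9 / 169.87 = 0.9884 mol
n(NaCl) = 46.50 / 58.44 = 0.7957 mol
n/ν → AgNO3: 0.9884, NaCl: 0.7957; NaCl is limiting.
AgNO3 consumed = (1/1) × 0.7957 = 0.7957 mol
AgNO3 remaining = 0.9884 − 0.7957 = 0.1927 mol

0.193 mol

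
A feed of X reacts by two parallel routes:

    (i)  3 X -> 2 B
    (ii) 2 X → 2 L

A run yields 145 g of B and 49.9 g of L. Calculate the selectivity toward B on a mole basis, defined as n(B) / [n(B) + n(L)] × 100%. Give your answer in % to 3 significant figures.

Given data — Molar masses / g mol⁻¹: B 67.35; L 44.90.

66.0 %

n(B) = 145 / 67.35 = 2.153 mol
n(L) = 49.9 / 44.90 = 1.111 mol
selectivity = 2.153/(2.153+1.111) × 100 = 65.96 %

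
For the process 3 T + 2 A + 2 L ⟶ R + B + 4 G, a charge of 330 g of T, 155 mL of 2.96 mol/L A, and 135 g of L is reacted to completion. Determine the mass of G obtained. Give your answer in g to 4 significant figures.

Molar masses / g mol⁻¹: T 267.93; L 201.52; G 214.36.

n(T) = 330.0 / 267.93 = 1.232 mol
n(A) = 2.96 × 155.0/1000 = 0.4588 mol
n(L) = 135.0 / 201.52 = 0.6699 mol
n/ν for T = 1.232/3 = 0.4107
n/ν for A = 0.4588/2 = 0.2294
n/ν for L = 0.6699/2 = 0.3350
Smallest n/ν is A → limiting reagent.
n(G) = (4/2) × 0.4588 = 0.9176 mol
mass = 0.9176 × 214.36 = 196.7 g

196.7 g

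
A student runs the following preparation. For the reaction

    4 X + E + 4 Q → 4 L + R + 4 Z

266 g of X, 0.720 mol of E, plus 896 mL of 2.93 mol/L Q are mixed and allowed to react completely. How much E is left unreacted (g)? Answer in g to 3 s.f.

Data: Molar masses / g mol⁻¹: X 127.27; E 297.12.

n(X) = 266.0 / 127.27 = 2.090 mol
n(E) = 0.7200 mol
n(Q) = 2.93 × 896.0/1000 = 2.625 mol
n/ν for X = 2.090/4 = 0.5225
n/ν for E = 0.7200/1 = 0.7200
n/ν for Q = 2.625/4 = 0.6563
Smallest n/ν is X → limiting reagent.
E consumed = (1/4) × 2.090 = 0.5225 mol
E remaining = 0.7200 − 0.5225 = 0.1975 mol
mass = 0.1975 × 297.12 = 58.68 g

58.7 g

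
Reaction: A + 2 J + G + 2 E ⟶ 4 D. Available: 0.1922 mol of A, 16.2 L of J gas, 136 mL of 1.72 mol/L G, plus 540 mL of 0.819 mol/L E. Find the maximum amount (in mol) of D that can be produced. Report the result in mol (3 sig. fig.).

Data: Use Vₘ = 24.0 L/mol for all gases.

0.769 mol

n(A) = 0.1922 mol
n(J) = 16.20 / 24.0 = 0.6750 mol
n(G) = 1.72 × 136.0/1000 = 0.2339 mol
n(E) = 0.819 × 540.0/1000 = 0.4423 mol
n/ν for A = 0.1922/1 = 0.1922
n/ν for J = 0.6750/2 = 0.3375
n/ν for G = 0.2339/1 = 0.2339
n/ν for E = 0.4423/2 = 0.2212
Smallest n/ν is A → limiting reagent.
n(D) = (4/1) × 0.1922 = 0.7688 mol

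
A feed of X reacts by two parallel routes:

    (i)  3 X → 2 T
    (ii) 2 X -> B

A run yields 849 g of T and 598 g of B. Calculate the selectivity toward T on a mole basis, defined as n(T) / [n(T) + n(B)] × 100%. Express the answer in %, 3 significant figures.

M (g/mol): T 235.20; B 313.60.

n(T) = 849 / 235.20 = 3.610 mol
n(B) = 598 / 313.60 = 1.907 mol
selectivity = 3.610/(3.610+1.907) × 100 = 65.43 %

65.4 %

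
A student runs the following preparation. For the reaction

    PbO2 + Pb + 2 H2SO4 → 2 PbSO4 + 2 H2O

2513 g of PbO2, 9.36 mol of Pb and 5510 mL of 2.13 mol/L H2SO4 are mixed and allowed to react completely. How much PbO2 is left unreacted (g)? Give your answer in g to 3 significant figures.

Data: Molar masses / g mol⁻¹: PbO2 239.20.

n(PbO2) = 2513 / 239.20 = 10.51 mol
n(Pb) = 9.360 mol
n(H2SO4) = 2.13 × 5510/1000 = 11.74 mol
n/ν → PbO2: 10.51, Pb: 9.360, H2SO4: 5.870; H2SO4 is limiting.
PbO2 consumed = (1/2) × 11.74 = 5.870 mol
PbO2 remaining = 10.51 − 5.870 = 4.640 mol
mass = 4.640 × 239.20 = 1110 g

1110 g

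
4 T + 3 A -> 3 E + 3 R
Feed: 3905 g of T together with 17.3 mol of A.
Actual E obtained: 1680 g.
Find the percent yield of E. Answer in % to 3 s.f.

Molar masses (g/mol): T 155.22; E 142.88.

n(T) = 3905 / 155.22 = 25.16 mol
n(A) = 17.30 mol
n/ν for T = 25.16/4 = 6.290
n/ν for A = 17.30/3 = 5.767
Smallest n/ν is A → limiting reagent.
theoretical n(E) = (3/3) × 17.30 = 17.30 mol → 2472 g
% yield = 1680 / 2472 × 100 = 67.96 %

68.0 %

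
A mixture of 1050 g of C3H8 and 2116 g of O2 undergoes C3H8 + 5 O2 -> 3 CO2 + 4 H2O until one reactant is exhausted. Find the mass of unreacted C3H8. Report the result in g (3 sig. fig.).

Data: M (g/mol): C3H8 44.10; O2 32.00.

n(C3H8) = 1050 / 44.10 = 23.81 mol
n(O2) = 2116 / 32.00 = 66.13 mol
n/ν for C3H8 = 23.81/1 = 23.81
n/ν for O2 = 66.13/5 = 13.23
Smallest n/ν is O2 → limiting reagent.
C3H8 consumed = (1/5) × 66.13 = 13.23 mol
C3H8 remaining = 23.81 − 13.23 = 10.58 mol
mass = 10.58 × 44.10 = 466.6 g

467 g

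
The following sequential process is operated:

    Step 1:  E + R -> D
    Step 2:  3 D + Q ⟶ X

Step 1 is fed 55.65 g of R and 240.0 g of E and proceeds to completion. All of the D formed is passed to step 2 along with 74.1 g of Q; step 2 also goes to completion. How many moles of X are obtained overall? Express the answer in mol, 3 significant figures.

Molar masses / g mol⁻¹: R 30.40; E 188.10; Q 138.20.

0.425 mol

Step 1:
n(R) = 55.65 / 30.40 = 1.831 mol
n(E) = 240.0 / 188.10 = 1.276 mol
n/ν → R: 1.831, E: 1.276; E is limiting.
n(D) produced = (1/1) × 1.276 = 1.276 mol
Step 2:
n(D) available = 1.276 mol
n(Q) = 74.10 / 138.20 = 0.5362 mol
n/ν → D: 0.4253, Q: 0.5362; D is limiting.
n(X) = (1/3) × 1.276 = 0.4253 mol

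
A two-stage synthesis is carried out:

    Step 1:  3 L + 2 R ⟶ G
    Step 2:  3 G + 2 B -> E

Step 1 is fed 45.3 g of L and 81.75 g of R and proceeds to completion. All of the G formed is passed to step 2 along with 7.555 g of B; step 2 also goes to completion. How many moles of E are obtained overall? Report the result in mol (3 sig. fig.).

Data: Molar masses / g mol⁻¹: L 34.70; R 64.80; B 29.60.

Step 1:
n(L) = 45.30 / 34.70 = 1.305 mol
n(R) = 81.75 / 64.80 = 1.262 mol
n/ν for L = 1.305/3 = 0.4350
n/ν for R = 1.262/2 = 0.6310
Smallest n/ν is L → limiting reagent.
n(G) produced = (1/3) × 1.305 = 0.4350 mol
Step 2:
n(G) available = 0.4350 mol
n(B) = 7.555 / 29.60 = 0.2552 mol
n/ν for G = 0.4350/3 = 0.1450
n/ν for B = 0.2552/2 = 0.1276
Smallest n/ν is B → limiting reagent.
n(E) = (1/2) × 0.2552 = 0.1276 mol

0.128 mol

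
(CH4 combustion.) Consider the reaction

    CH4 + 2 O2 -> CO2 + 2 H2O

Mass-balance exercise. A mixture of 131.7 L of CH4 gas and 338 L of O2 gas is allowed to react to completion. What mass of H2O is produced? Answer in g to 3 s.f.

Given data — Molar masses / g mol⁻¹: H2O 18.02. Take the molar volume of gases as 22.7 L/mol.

n(CH4) = 131.7 / 22.7 = 5.802 mol
n(O2) = 338.0 / 22.7 = 14.89 mol
n/ν for CH4 = 5.802/1 = 5.802
n/ν for O2 = 14.89/2 = 7.445
Smallest n/ν is CH4 → limiting reagent.
n(H2O) = (2/1) × 5.802 = 11.60 mol
mass = 11.60 × 18.02 = 209.0 g

209 g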